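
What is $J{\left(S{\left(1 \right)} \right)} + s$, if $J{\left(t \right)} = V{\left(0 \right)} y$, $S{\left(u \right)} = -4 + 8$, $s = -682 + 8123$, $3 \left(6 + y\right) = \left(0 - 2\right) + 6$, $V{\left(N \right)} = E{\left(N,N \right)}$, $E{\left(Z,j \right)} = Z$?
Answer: $7441$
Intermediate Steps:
$V{\left(N \right)} = N$
$y = - \frac{14}{3}$ ($y = -6 + \frac{\left(0 - 2\right) + 6}{3} = -6 + \frac{-2 + 6}{3} = -6 + \frac{1}{3} \cdot 4 = -6 + \frac{4}{3} = - \frac{14}{3} \approx -4.6667$)
$s = 7441$
$S{\left(u \right)} = 4$
$J{\left(t \right)} = 0$ ($J{\left(t \right)} = 0 \left(- \frac{14}{3}\right) = 0$)
$J{\left(S{\left(1 \right)} \right)} + s = 0 + 7441 = 7441$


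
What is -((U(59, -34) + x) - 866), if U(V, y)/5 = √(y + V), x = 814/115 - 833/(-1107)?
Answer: 106066612/127305 ≈ 833.17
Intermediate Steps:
x = 996893/127305 (x = 814*(1/115) - 833*(-1/1107) = 814/115 + 833/1107 = 996893/127305 ≈ 7.8307)
U(V, y) = 5*√(V + y) (U(V, y) = 5*√(y + V) = 5*√(V + y))
-((U(59, -34) + x) - 866) = -((5*√(59 - 34) + 996893/127305) - 866) = -((5*√25 + 996893/127305) - 866) = -((5*5 + 996893/127305) - 866) = -((25 + 996893/127305) - 866) = -(4179518/127305 - 866) = -1*(-106066612/127305) = 106066612/127305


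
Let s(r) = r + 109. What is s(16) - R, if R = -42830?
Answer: 42955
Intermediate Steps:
s(r) = 109 + r
s(16) - R = (109 + 16) - 1*(-42830) = 125 + 42830 = 42955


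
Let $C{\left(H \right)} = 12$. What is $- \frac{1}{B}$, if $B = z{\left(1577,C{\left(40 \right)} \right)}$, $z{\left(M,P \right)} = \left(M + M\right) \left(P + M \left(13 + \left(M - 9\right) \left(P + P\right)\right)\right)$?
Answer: $- \frac{1}{187240922258} \approx -5.3407 \cdot 10^{-12}$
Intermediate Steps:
$z{\left(M,P \right)} = 2 M \left(P + M \left(13 + 2 P \left(-9 + M\right)\right)\right)$ ($z{\left(M,P \right)} = 2 M \left(P + M \left(13 + \left(-9 + M\right) 2 P\right)\right) = 2 M \left(P + M \left(13 + 2 P \left(-9 + M\right)\right)\right)$)
$B = 187240922258$ ($B = 2 \cdot 1577 \left(12 + 13 \cdot 1577 - 28386 \cdot 12 + 2 \cdot 12 \cdot 1577^{2}\right) = 2 \cdot 1577 \left(12 + 20501 - 340632 + 2 \cdot 12 \cdot 2486929\right) = 2 \cdot 1577 \left(12 + 20501 - 340632 + 59686296\right) = 2 \cdot 1577 \cdot 59366177 = 187240922258$)
$- \frac{1}{B} = - \frac{1}{187240922258}$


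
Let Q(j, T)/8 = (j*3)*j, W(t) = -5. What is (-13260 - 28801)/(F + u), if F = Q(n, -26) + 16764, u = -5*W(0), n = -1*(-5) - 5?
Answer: -42061/16789 ≈ -2.5053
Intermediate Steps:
n = 0 (n = 5 - 5 = 0)
u = 25 (u = -5*(-5) = 25)
Q(j, T) = 24*j**2 (Q(j, T) = 8*((j*3)*j) = 8*((3*j)*j) = 8*(3*j**2) = 24*j**2)
F = 16764 (F = 24*0**2 + 16764 = 24*0 + 16764 = 0 + 16764 = 16764)
(-13260 - 28801)/(F + u) = (-13260 - 28801)/(16764 + 25) = -42061/16789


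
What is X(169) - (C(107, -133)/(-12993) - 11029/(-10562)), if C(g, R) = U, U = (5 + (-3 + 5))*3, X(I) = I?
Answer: 7683047053/45744022 ≈ 167.96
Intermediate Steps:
U = 21 (U = (5 + 2)*3 = 7*3 = 21)
C(g, R) = 21
X(169) - (C(107, -133)/(-12993) - 11029/(-10562)) = 169 - (21/(-12993) - 11029/(-10562)) = 169 - (21*(-1/12993) - 11029*(-1/10562)) = 169 - (-7/4331 + 11029/10562) = 169 - 1*47692665/45744022 = 169 - 47692665/45744022 = 7683047053/45744022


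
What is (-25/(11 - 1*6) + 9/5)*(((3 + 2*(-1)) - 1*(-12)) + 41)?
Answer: -864/5 ≈ -172.80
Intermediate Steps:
(-25/(11 - 1*6) + 9/5)*(((3 + 2*(-1)) - 1*(-12)) + 41) = (-25/(11 - 6) + 9*(1/5))*(((3 - 2) + 12) + 41) = (-25/5 + 9/5)*((1 + 12) + 41) = (-25*1/5 + 9/5)*(13 + 41) = (-5 + 9/5)*54 = -16/5*54 = -864/5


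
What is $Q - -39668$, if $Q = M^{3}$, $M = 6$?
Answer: $39884$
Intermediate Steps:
$Q = 216$ ($Q = 6^{3} = 216$)
$Q - -39668 = 216 - -39668 = 216 + 39668 = 39884$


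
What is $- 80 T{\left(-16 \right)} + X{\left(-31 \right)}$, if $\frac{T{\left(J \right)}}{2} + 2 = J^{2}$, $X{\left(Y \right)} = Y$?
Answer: $-40671$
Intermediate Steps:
$T{\left(J \right)} = -4 + 2 J^{2}$
$- 80 T{\left(-16 \right)} + X{\left(-31 \right)} = - 80 \left(-4 + 2 \left(-16\right)^{2}\right) - 31 = - 80 \left(-4 + 2 \cdot 256\right) - 31 = - 80 \left(-4 + 512\right) - 31 = \left(-80\right) 508 - 31 = -40640 - 31 = -40671$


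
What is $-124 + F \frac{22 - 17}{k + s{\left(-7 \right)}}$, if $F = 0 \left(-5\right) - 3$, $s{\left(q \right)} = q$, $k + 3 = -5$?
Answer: $-123$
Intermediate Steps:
$k = -8$ ($k = -3 - 5 = -8$)
$F = -3$ ($F = 0 - 3 = -3$)
$-124 + F \frac{22 - 17}{k + s{\left(-7 \right)}} = -124 - 3 \frac{22 - 17}{-8 - 7} = -124 - 3 \frac{5}{-15} = -124 - 3 \cdot 5 \left(- \frac{1}{15}\right) = -124 - -1 = -124 + 1 = -123$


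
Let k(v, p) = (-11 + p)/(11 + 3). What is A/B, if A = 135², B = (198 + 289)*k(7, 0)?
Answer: -255150/5357 ≈ -47.629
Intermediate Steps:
k(v, p) = -11/14 + p/14 (k(v, p) = (-11 + p)/14 = (-11 + p)*(1/14) = -11/14 + p/14)
B = -5357/14 (B = (198 + 289)*(-11/14 + (1/14)*0) = 487*(-11/14 + 0) = 487*(-11/14) = -5357/14 ≈ -382.64)
A = 18225
A/B = 18225/(-5357/14) = 18225*(-14/5357) = -255150/5357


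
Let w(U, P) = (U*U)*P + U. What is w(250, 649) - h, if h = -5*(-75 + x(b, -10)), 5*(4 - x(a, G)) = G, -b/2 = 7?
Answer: 40562405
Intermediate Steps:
b = -14 (b = -2*7 = -14)
w(U, P) = U + P*U² (w(U, P) = U²*P + U = P*U² + U = U + P*U²)
x(a, G) = 4 - G/5
h = 345 (h = -5*(-75 + (4 - ⅕*(-10))) = -5*(-75 + (4 + 2)) = -5*(-75 + 6) = -5*(-69) = 345)
w(250, 649) - h = 250*(1 + 649*250) - 1*345 = 250*(1 + 162250) - 345 = 250*162251 - 345 = 40562750 - 345 = 40562405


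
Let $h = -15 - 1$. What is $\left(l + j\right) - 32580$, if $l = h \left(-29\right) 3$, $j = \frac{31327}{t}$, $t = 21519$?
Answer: $- \frac{671103245}{21519} \approx -31187.0$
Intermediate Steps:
$j = \frac{31327}{21519} \approx 1.4558$
$h = -16$ ($h = -15 - 1 = -16$)
$l = 1392$ ($l = \left(-16\right) \left(-29\right) 3 = 464 \cdot 3 = 1392$)
$\left(l + j\right) - 32580 = \left(1392 + \frac{31327}{21519}\right) - 32580 = \frac{29985775}{21519} - 32580 = - \frac{671103245}{21519}$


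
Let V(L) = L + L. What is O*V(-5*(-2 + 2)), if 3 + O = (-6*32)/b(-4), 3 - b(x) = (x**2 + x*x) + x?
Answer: 0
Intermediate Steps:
V(L) = 2*L
b(x) = 3 - x - 2*x**2 (b(x) = 3 - ((x**2 + x*x) + x) = 3 - ((x**2 + x**2) + x) = 3 - (2*x**2 + x) = 3 - (x + 2*x**2) = 3 + (-x - 2*x**2) = 3 - x - 2*x**2)
O = 117/25 (O = -3 + (-6*32)/(3 - 1*(-4) - 2*(-4)**2) = -3 - 192/(3 + 4 - 2*16) = -3 - 192/(3 + 4 - 32) = -3 - 192/(-25) = -3 - 192*(-1/25) = -3 + 192/25 = 117/25 ≈ 4.6800)
O*V(-5*(-2 + 2)) = 117*(2*(-5*(-2 + 2)))/25 = 117*(2*(-5*0))/25 = 117*(2*0)/25 = (117/25)*0 = 0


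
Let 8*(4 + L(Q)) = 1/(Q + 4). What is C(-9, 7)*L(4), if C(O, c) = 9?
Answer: -2295/64 ≈ -35.859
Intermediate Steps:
L(Q) = -4 + 1/(8*(4 + Q)) (L(Q) = -4 + 1/(8*(Q + 4)) = -4 + 1/(8*(4 + Q)))
C(-9, 7)*L(4) = 9*((-127 - 32*4)/(8*(4 + 4))) = 9*((⅛)*(-127 - 128)/8) = 9*((⅛)*(⅛)*(-255)) = 9*(-255/64) = -2295/64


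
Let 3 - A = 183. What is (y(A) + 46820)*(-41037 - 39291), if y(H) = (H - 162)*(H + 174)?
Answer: -3925790016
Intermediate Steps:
A = -180 (A = 3 - 1*183 = 3 - 183 = -180)
y(H) = (-162 + H)*(174 + H)
(y(A) + 46820)*(-41037 - 39291) = ((-28188 + (-180)**2 + 12*(-180)) + 46820)*(-41037 - 39291) = ((-28188 + 32400 - 2160) + 46820)*(-80328) = (2052 + 46820)*(-80328) = 48872*(-80328) = -3925790016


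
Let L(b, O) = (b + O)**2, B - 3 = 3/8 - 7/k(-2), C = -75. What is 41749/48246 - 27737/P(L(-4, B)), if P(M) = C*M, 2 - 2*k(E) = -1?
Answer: 273768506509/19453993350 ≈ 14.073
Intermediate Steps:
k(E) = 3/2 (k(E) = 1 - 1/2*(-1) = 1 + 1/2 = 3/2)
B = -31/24 (B = 3 + (3/8 - 7/3/2) = 3 + (3*(1/8) - 7*2/3) = 3 + (3/8 - 14/3) = 3 - 103/24 = -31/24 ≈ -1.2917)
L(b, O) = (O + b)**2
P(M) = -75*M
41749/48246 - 27737/P(L(-4, B)) = 41749/48246 - 27737*(-1/(75*(-31/24 - 4)**2)) = 41749*(1/48246) - 27737/((-75*(-127/24)**2)) = 41749/48246 - 27737/((-75*16129/576)) = 41749/48246 - 27737/(-403225/192) = 41749/48246 - 27737*(-192/403225) = 41749/48246 + 5325504/403225 = 273768506509/19453993350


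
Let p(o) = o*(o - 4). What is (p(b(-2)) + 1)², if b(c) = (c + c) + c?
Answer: 3721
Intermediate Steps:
b(c) = 3*c (b(c) = 2*c + c = 3*c)
p(o) = o*(-4 + o)
(p(b(-2)) + 1)² = ((3*(-2))*(-4 + 3*(-2)) + 1)² = (-6*(-4 - 6) + 1)² = (-6*(-10) + 1)² = (60 + 1)² = 61² = 3721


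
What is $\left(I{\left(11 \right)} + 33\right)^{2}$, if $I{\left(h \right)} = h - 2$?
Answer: $1764$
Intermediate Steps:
$I{\left(h \right)} = -2 + h$
$\left(I{\left(11 \right)} + 33\right)^{2} = \left(\left(-2 + 11\right) + 33\right)^{2} = \left(9 + 33\right)^{2} = 42^{2} = 1764$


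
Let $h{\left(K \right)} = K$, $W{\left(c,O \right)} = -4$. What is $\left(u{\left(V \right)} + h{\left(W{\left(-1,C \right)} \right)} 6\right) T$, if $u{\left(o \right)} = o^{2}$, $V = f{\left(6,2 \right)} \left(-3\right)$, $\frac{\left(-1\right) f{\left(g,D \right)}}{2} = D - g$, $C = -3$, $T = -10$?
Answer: $-5520$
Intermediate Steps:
$f{\left(g,D \right)} = - 2 D + 2 g$ ($f{\left(g,D \right)} = - 2 \left(D - g\right) = - 2 D + 2 g$)
$V = -24$ ($V = \left(\left(-2\right) 2 + 2 \cdot 6\right) \left(-3\right) = \left(-4 + 12\right) \left(-3\right) = 8 \left(-3\right) = -24$)
$\left(u{\left(V \right)} + h{\left(W{\left(-1,C \right)} \right)} 6\right) T = \left(\left(-24\right)^{2} - 24\right) \left(-10\right) = \left(576 - 24\right) \left(-10\right) = 552 \left(-10\right) = -5520$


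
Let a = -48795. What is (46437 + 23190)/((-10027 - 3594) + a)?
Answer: -69627/62416 ≈ -1.1155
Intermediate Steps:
(46437 + 23190)/((-10027 - 3594) + a) = (46437 + 23190)/((-10027 - 3594) - 48795) = 69627/(-13621 - 48795) = 69627/(-62416) = 69627*(-1/62416) = -69627/62416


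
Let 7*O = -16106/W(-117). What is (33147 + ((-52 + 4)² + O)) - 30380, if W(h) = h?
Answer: 4169255/819 ≈ 5090.7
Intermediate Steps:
O = 16106/819 (O = (-16106/(-117))/7 = (-16106*(-1/117))/7 = (⅐)*(16106/117) = 16106/819 ≈ 19.665)
(33147 + ((-52 + 4)² + O)) - 30380 = (33147 + ((-52 + 4)² + 16106/819)) - 30380 = (33147 + ((-48)² + 16106/819)) - 30380 = (33147 + (2304 + 16106/819)) - 30380 = (33147 + 1903082/819) - 30380 = 29050475/819 - 30380 = 4169255/819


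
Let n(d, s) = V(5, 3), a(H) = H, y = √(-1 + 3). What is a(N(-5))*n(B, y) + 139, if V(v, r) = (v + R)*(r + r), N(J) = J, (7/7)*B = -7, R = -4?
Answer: 109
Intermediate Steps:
B = -7
y = √2 ≈ 1.4142
V(v, r) = 2*r*(-4 + v) (V(v, r) = (v - 4)*(r + r) = (-4 + v)*(2*r) = 2*r*(-4 + v))
n(d, s) = 6 (n(d, s) = 2*3*(-4 + 5) = 2*3*1 = 6)
a(N(-5))*n(B, y) + 139 = -5*6 + 139 = -30 + 139 = 109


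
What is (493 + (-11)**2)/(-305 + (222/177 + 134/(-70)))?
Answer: -633955/315594 ≈ -2.0088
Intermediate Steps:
(493 + (-11)**2)/(-305 + (222/177 + 134/(-70))) = (493 + 121)/(-305 + (222*(1/177) + 134*(-1/70))) = 614/(-305 + (74/59 - 67/35)) = 614/(-305 - 1363/2065) = 614/(-631188/2065) = 614*(-2065/631188) = -633955/315594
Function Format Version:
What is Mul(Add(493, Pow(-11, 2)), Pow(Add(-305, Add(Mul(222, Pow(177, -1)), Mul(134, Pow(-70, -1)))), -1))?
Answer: Rational(-633955, 315594) ≈ -2.0088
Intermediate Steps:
Mul(Add(493, Pow(-11, 2)), Pow(Add(-305, Add(Mul(222, Pow(177, -1)), Mul(134, Pow(-70, -1)))), -1)) = Mul(Add(493, 121), Pow(Add(-305, Add(Mul(222, Rational(1, 177)), Mul(134, Rational(-1, 70)))), -1)) = Mul(614, Pow(Add(-305, Add(Rational(74, 59), Rational(-67, 35))), -1)) = Mul(614, Pow(Add(-305, Rational(-1363, 2065)), -1)) = Mul(614, Pow(Rational(-631188, 2065), -1)) = Mul(614, Rational(-2065, 631188)) = Rational(-633955, 315594)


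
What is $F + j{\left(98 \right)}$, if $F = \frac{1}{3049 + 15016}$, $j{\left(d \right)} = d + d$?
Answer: $\frac{3540741}{18065} \approx 196.0$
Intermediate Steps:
$j{\left(d \right)} = 2 d$
$F = \frac{1}{18065} \approx 5.5356 \cdot 10^{-5}$
$F + j{\left(98 \right)} = \frac{1}{18065} + 2 \cdot 98 = \frac{1}{18065} + 196 = \frac{3540741}{18065}$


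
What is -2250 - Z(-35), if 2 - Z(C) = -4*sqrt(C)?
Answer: -2252 - 4*I*sqrt(35) ≈ -2252.0 - 23.664*I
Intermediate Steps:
Z(C) = 2 + 4*sqrt(C) (Z(C) = 2 - (-4)*sqrt(C) = 2 + 4*sqrt(C))
-2250 - Z(-35) = -2250 - (2 + 4*sqrt(-35)) = -2250 - (2 + 4*(I*sqrt(35))) = -2250 - (2 + 4*I*sqrt(35)) = -2250 + (-2 - 4*I*sqrt(35)) = -2252 - 4*I*sqrt(35)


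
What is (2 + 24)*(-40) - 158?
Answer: -1198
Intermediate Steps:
(2 + 24)*(-40) - 158 = 26*(-40) - 158 = -1040 - 158 = -1198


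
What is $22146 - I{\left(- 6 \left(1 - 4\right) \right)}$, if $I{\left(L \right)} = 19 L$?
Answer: $21804$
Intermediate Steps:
$22146 - I{\left(- 6 \left(1 - 4\right) \right)} = 22146 - 19 \left(- 6 \left(1 - 4\right)\right) = 22146 - 19 \left(\left(-6\right) \left(-3\right)\right) = 22146 - 19 \cdot 18 = 22146 - 342 = 21804$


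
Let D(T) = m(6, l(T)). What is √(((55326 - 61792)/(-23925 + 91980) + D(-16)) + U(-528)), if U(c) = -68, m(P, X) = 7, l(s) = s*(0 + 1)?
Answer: I*√282960508155/68055 ≈ 7.8163*I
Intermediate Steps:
l(s) = s (l(s) = s*1 = s)
D(T) = 7
√(((55326 - 61792)/(-23925 + 91980) + D(-16)) + U(-528)) = √(((55326 - 61792)/(-23925 + 91980) + 7) - 68) = √((-6466/68055 + 7) - 68) = √(469919/68055 - 68) = √(-4157821/68055) = I*√282960508155/68055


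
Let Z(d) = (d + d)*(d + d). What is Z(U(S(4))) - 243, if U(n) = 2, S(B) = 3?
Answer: -227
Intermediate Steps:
Z(d) = 4*d² (Z(d) = (2*d)*(2*d) = 4*d²)
Z(U(S(4))) - 243 = 4*2² - 243 = 4*4 - 243 = 16 - 243 = -227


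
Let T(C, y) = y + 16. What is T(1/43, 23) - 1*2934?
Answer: -2895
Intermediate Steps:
T(C, y) = 16 + y
T(1/43, 23) - 1*2934 = (16 + 23) - 1*2934 = 39 - 2934 = -2895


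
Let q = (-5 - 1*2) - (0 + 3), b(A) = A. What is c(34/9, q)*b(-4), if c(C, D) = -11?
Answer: 44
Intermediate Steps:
q = -10 (q = (-5 - 2) - 1*3 = -7 - 3 = -10)
c(34/9, q)*b(-4) = -11*(-4) = 44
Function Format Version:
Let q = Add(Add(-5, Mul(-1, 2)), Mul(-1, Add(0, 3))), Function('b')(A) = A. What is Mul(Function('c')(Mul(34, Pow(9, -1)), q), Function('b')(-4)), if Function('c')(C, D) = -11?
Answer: 44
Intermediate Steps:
q = -10 (q = Add(Add(-5, -2), Mul(-1, 3)) = Add(-7, -3) = -10)
Mul(Function('c')(Mul(34, Pow(9, -1)), q), Function('b')(-4)) = Mul(-11, -4) = 44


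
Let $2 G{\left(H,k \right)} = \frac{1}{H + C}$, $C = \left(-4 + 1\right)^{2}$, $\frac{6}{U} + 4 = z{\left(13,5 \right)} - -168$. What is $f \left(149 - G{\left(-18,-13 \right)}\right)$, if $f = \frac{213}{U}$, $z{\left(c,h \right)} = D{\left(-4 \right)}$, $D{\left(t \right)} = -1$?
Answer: $\frac{31050359}{36} \approx 8.6251 \cdot 10^{5}$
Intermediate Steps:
$z{\left(c,h \right)} = -1$
$U = \frac{6}{163}$ ($U = \frac{6}{-4 - -167} = \frac{6}{-4 + \left(-1 + 168\right)} = \frac{6}{-4 + 167} = \frac{6}{163} \approx 0.03681$)
$C = 9$ ($C = \left(-3\right)^{2} = 9$)
$G{\left(H,k \right)} = \frac{1}{2 \left(9 + H\right)}$ ($G{\left(H,k \right)} = \frac{1}{2 \left(H + 9\right)} = \frac{1}{2 \left(9 + H\right)}$)
$f = \frac{11573}{2}$ ($f = \frac{213}{\frac{6}{163}} = 213 \cdot \frac{163}{6} = \frac{11573}{2} \approx 5786.5$)
$f \left(149 - G{\left(-18,-13 \right)}\right) = \frac{11573 \left(149 - \frac{1}{2 \left(9 - 18\right)}\right)}{2} = \frac{11573 \left(149 - \frac{1}{2 \left(-9\right)}\right)}{2} = \frac{11573 \left(149 - \frac{1}{2} \left(- \frac{1}{9}\right)\right)}{2} = \frac{11573 \left(149 - - \frac{1}{18}\right)}{2} = \frac{11573 \left(149 + \frac{1}{18}\right)}{2} = \frac{11573}{2} \cdot \frac{2683}{18} = \frac{31050359}{36}$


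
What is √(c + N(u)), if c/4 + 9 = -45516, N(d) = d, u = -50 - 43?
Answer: I*√182193 ≈ 426.84*I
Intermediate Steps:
u = -93
c = -182100 (c = -36 + 4*(-45516) = -36 - 182064 = -182100)
√(c + N(u)) = √(-182100 - 93) = √(-182193) = I*√182193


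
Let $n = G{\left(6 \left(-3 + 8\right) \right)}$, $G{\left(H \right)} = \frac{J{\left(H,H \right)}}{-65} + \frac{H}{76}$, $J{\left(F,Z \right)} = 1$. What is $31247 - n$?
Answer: $\frac{77179153}{2470} \approx 31247.0$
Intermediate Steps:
$G{\left(H \right)} = - \frac{1}{65} + \frac{H}{76}$ ($G{\left(H \right)} = 1 \frac{1}{-65} + \frac{H}{76} = 1 \left(- \frac{1}{65}\right) + H \frac{1}{76} = - \frac{1}{65} + \frac{H}{76}$)
$n = \frac{937}{2470}$ ($n = - \frac{1}{65} + \frac{6 \left(-3 + 8\right)}{76} = - \frac{1}{65} + \frac{6 \cdot 5}{76} = - \frac{1}{65} + \frac{1}{76} \cdot 30 = - \frac{1}{65} + \frac{15}{38} = \frac{937}{2470} \approx 0.37935$)
$31247 - n = 31247 - \frac{937}{2470} = \frac{77179153}{2470}$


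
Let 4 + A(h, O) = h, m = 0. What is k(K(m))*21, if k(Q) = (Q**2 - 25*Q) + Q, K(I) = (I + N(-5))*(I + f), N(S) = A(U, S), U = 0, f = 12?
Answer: 72576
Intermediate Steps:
A(h, O) = -4 + h
N(S) = -4 (N(S) = -4 + 0 = -4)
K(I) = (-4 + I)*(12 + I) (K(I) = (I - 4)*(I + 12) = (-4 + I)*(12 + I))
k(Q) = Q**2 - 24*Q
k(K(m))*21 = ((-48 + 0**2 + 8*0)*(-24 + (-48 + 0**2 + 8*0)))*21 = ((-48 + 0 + 0)*(-24 + (-48 + 0 + 0)))*21 = -48*(-24 - 48)*21 = -48*(-72)*21 = 3456*21 = 72576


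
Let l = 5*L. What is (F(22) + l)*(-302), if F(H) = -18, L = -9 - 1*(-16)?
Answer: -5134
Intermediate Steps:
L = 7 (L = -9 + 16 = 7)
l = 35 (l = 5*7 = 35)
(F(22) + l)*(-302) = (-18 + 35)*(-302) = 17*(-302) = -5134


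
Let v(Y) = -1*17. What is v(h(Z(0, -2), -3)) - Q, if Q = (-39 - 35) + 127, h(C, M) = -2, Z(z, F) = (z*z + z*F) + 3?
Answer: -70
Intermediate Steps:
Z(z, F) = 3 + z**2 + F*z (Z(z, F) = (z**2 + F*z) + 3 = 3 + z**2 + F*z)
v(Y) = -17
Q = 53 (Q = -74 + 127 = 53)
v(h(Z(0, -2), -3)) - Q = -17 - 1*53 = -17 - 53 = -70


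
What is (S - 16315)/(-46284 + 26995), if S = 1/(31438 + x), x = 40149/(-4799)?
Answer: 2460804709296/2909375551957 ≈ 0.84582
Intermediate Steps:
x = -40149/4799 (x = 40149*(-1/4799) = -40149/4799 ≈ -8.3661)
S = 4799/150830813 (S = 1/(31438 - 40149/4799) = 1/(150830813/4799) = 4799/150830813 ≈ 3.1817e-5)
(S - 16315)/(-46284 + 26995) = (4799/150830813 - 16315)/(-46284 + 26995) = -2460804709296/150830813/(-19289) = -2460804709296/150830813*(-1/19289) = 2460804709296/2909375551957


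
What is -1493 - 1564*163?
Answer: -256425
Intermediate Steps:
-1493 - 1564*163 = -1493 - 254932 = -256425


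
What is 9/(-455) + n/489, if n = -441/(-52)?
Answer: -723/296660 ≈ -0.0024371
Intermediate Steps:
n = 441/52 (n = -441*(-1/52) = 441/52 ≈ 8.4808)
9/(-455) + n/489 = 9/(-455) + (441/52)/489 = 9*(-1/455) + (441/52)*(1/489) = -9/455 + 147/8476 = -723/296660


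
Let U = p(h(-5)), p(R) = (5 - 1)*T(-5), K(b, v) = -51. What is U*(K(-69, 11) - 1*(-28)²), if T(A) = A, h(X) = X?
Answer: 16700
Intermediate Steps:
p(R) = -20 (p(R) = (5 - 1)*(-5) = 4*(-5) = -20)
U = -20
U*(K(-69, 11) - 1*(-28)²) = -20*(-51 - 1*(-28)²) = -20*(-51 - 1*784) = -20*(-51 - 784) = -20*(-835) = 16700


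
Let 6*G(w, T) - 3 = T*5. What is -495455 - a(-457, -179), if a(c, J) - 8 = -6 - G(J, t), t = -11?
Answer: -1486397/3 ≈ -4.9547e+5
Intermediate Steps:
G(w, T) = ½ + 5*T/6 (G(w, T) = ½ + (T*5)/6 = ½ + (5*T)/6 = ½ + 5*T/6)
a(c, J) = 32/3 (a(c, J) = 8 + (-6 - (½ + (⅚)*(-11))) = 8 + (-6 - (½ - 55/6)) = 8 + (-6 - 1*(-26/3)) = 8 + (-6 + 26/3) = 8 + 8/3 = 32/3)
-495455 - a(-457, -179) = -495455 - 1*32/3 = -495455 - 32/3 = -1486397/3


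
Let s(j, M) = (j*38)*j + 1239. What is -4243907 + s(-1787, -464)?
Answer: 117105354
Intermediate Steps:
s(j, M) = 1239 + 38*j**2 (s(j, M) = (38*j)*j + 1239 = 38*j**2 + 1239 = 1239 + 38*j**2)
-4243907 + s(-1787, -464) = -4243907 + (1239 + 38*(-1787)**2) = -4243907 + (1239 + 38*3193369) = -4243907 + (1239 + 121348022) = -4243907 + 121349261 = 117105354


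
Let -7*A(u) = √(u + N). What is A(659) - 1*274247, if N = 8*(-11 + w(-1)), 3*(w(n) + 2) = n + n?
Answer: -274247 - √4947/21 ≈ -2.7425e+5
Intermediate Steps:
w(n) = -2 + 2*n/3 (w(n) = -2 + (n + n)/3 = -2 + (2*n)/3 = -2 + 2*n/3)
N = -328/3 (N = 8*(-11 + (-2 + (⅔)*(-1))) = 8*(-11 + (-2 - ⅔)) = 8*(-11 - 8/3) = 8*(-41/3) = -328/3 ≈ -109.33)
A(u) = -√(-328/3 + u)/7 (A(u) = -√(u - 328/3)/7 = -√(-328/3 + u)/7)
A(659) - 1*274247 = -√(-984 + 9*659)/21 - 1*274247 = -√(-984 + 5931)/21 - 274247 = -√4947/21 - 274247 = -274247 - √4947/21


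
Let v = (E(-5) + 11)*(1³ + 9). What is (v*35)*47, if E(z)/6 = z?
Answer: -312550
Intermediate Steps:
E(z) = 6*z
v = -190 (v = (6*(-5) + 11)*(1³ + 9) = (-30 + 11)*(1 + 9) = -19*10 = -190)
(v*35)*47 = -190*35*47 = -6650*47 = -312550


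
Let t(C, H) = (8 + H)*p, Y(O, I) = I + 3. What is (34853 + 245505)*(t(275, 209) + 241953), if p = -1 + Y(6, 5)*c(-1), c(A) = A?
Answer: 67285920000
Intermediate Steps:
Y(O, I) = 3 + I
p = -9 (p = -1 + (3 + 5)*(-1) = -1 + 8*(-1) = -1 - 8 = -9)
t(C, H) = -72 - 9*H (t(C, H) = (8 + H)*(-9) = -72 - 9*H)
(34853 + 245505)*(t(275, 209) + 241953) = (34853 + 245505)*((-72 - 9*209) + 241953) = 280358*((-72 - 1881) + 241953) = 280358*(-1953 + 241953) = 280358*240000 = 67285920000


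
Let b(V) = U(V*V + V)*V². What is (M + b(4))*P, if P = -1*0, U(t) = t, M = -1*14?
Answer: 0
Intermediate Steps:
M = -14
P = 0
b(V) = V²*(V + V²) (b(V) = (V*V + V)*V² = (V² + V)*V² = (V + V²)*V² = V²*(V + V²))
(M + b(4))*P = (-14 + 4³*(1 + 4))*0 = (-14 + 64*5)*0 = (-14 + 320)*0 = 306*0 = 0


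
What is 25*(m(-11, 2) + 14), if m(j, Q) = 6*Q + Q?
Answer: 700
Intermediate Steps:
m(j, Q) = 7*Q
25*(m(-11, 2) + 14) = 25*(7*2 + 14) = 25*(14 + 14) = 25*28 = 700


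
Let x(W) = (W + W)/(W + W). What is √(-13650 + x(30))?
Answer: I*√13649 ≈ 116.83*I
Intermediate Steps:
x(W) = 1 (x(W) = (2*W)/((2*W)) = (2*W)*(1/(2*W)) = 1)
√(-13650 + x(30)) = √(-13650 + 1) = √(-13649) = I*√13649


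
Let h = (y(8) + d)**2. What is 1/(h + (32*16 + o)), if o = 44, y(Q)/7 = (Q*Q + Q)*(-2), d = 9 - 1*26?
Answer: 1/1051181 ≈ 9.5131e-7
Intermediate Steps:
d = -17 (d = 9 - 26 = -17)
y(Q) = -14*Q - 14*Q**2 (y(Q) = 7*((Q*Q + Q)*(-2)) = 7*((Q**2 + Q)*(-2)) = 7*((Q + Q**2)*(-2)) = 7*(-2*Q - 2*Q**2) = -14*Q - 14*Q**2)
h = 1050625 (h = (-14*8*(1 + 8) - 17)**2 = (-14*8*9 - 17)**2 = (-1008 - 17)**2 = (-1025)**2 = 1050625)
1/(h + (32*16 + o)) = 1/(1050625 + (32*16 + 44)) = 1/(1050625 + (512 + 44)) = 1/(1050625 + 556) = 1/1051181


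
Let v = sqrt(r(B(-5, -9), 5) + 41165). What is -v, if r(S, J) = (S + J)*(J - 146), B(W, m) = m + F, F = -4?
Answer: -sqrt(42293) ≈ -205.65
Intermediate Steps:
B(W, m) = -4 + m (B(W, m) = m - 4 = -4 + m)
r(S, J) = (-146 + J)*(J + S) (r(S, J) = (J + S)*(-146 + J) = (-146 + J)*(J + S))
v = sqrt(42293) (v = sqrt((5**2 - 146*5 - 146*(-4 - 9) + 5*(-4 - 9)) + 41165) = sqrt((25 - 730 - 146*(-13) + 5*(-13)) + 41165) = sqrt((25 - 730 + 1898 - 65) + 41165) = sqrt(1128 + 41165) = sqrt(42293) ≈ 205.65)
-v = -sqrt(42293)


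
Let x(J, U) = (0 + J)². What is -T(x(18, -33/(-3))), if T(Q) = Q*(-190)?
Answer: 61560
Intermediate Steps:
x(J, U) = J²
T(Q) = -190*Q
-T(x(18, -33/(-3))) = -(-190)*18² = -(-190)*324 = -1*(-61560) = 61560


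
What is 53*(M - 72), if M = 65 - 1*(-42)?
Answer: 1855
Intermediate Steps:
M = 107 (M = 65 + 42 = 107)
53*(M - 72) = 53*(107 - 72) = 53*35 = 1855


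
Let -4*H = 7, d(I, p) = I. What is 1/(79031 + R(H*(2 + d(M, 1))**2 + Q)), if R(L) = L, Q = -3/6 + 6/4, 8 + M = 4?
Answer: 1/79025 ≈ 1.2654e-5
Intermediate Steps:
M = -4 (M = -8 + 4 = -4)
Q = 1 (Q = -3*1/6 + 6*(1/4) = -1/2 + 3/2 = 1)
H = -7/4 (H = -1/4*7 = -7/4 ≈ -1.7500)
1/(79031 + R(H*(2 + d(M, 1))**2 + Q)) = 1/(79031 + (-7*(2 - 4)**2/4 + 1)) = 1/(79031 + (-7/4*(-2)**2 + 1)) = 1/(79031 + (-7/4*4 + 1)) = 1/(79031 + (-7 + 1)) = 1/(79031 - 6) = 1/79025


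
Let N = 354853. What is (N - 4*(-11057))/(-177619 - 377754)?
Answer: -399081/555373 ≈ -0.71858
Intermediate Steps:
(N - 4*(-11057))/(-177619 - 377754) = (354853 - 4*(-11057))/(-177619 - 377754) = (354853 + 44228)/(-555373) = 399081*(-1/555373) = -399081/555373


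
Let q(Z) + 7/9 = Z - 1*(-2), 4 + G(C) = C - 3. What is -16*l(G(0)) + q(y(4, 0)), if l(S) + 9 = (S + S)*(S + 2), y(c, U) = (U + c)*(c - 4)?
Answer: -8773/9 ≈ -974.78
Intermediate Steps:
G(C) = -7 + C (G(C) = -4 + (C - 3) = -4 + (-3 + C) = -7 + C)
y(c, U) = (-4 + c)*(U + c) (y(c, U) = (U + c)*(-4 + c) = (-4 + c)*(U + c))
l(S) = -9 + 2*S*(2 + S) (l(S) = -9 + (S + S)*(S + 2) = -9 + (2*S)*(2 + S) = -9 + 2*S*(2 + S))
q(Z) = 11/9 + Z (q(Z) = -7/9 + (Z - 1*(-2)) = -7/9 + (Z + 2) = -7/9 + (2 + Z) = 11/9 + Z)
-16*l(G(0)) + q(y(4, 0)) = -16*(-9 + 2*(-7 + 0)² + 4*(-7 + 0)) + (11/9 + (4² - 4*0 - 4*4 + 0*4)) = -16*(-9 + 2*(-7)² + 4*(-7)) + (11/9 + (16 + 0 - 16 + 0)) = -16*(-9 + 2*49 - 28) + (11/9 + 0) = -16*(-9 + 98 - 28) + 11/9 = -16*61 + 11/9 = -976 + 11/9 = -8773/9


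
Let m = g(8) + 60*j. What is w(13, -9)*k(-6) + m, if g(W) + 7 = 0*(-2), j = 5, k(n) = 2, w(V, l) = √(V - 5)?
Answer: 293 + 4*√2 ≈ 298.66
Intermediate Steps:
w(V, l) = √(-5 + V)
g(W) = -7 (g(W) = -7 + 0*(-2) = -7 + 0 = -7)
m = 293 (m = -7 + 60*5 = -7 + 300 = 293)
w(13, -9)*k(-6) + m = √(-5 + 13)*2 + 293 = √8*2 + 293 = (2*√2)*2 + 293 = 4*√2 + 293 = 293 + 4*√2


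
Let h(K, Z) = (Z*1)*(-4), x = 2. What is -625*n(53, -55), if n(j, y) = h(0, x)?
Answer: 5000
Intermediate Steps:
h(K, Z) = -4*Z (h(K, Z) = Z*(-4) = -4*Z)
n(j, y) = -8 (n(j, y) = -4*2 = -8)
-625*n(53, -55) = -625*(-8) = 5000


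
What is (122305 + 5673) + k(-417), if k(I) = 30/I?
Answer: 17788932/139 ≈ 1.2798e+5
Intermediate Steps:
(122305 + 5673) + k(-417) = (122305 + 5673) + 30/(-417) = 127978 + 30*(-1/417) = 127978 - 10/139 = 17788932/139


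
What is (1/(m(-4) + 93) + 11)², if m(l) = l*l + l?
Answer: 1336336/11025 ≈ 121.21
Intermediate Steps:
m(l) = l + l² (m(l) = l² + l = l + l²)
(1/(m(-4) + 93) + 11)² = (1/(-4*(1 - 4) + 93) + 11)² = (1/(-4*(-3) + 93) + 11)² = (1/(12 + 93) + 11)² = (1/105 + 11)² = (1156/105)² = 1336336/11025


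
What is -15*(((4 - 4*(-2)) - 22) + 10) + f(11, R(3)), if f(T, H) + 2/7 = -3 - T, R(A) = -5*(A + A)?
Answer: -100/7 ≈ -14.286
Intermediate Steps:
R(A) = -10*A
f(T, H) = -23/7 - T (f(T, H) = -2/7 + (-3 - T) = -23/7 - T)
-15*(((4 - 4*(-2)) - 22) + 10) + f(11, R(3)) = -15*(((4 - 4*(-2)) - 22) + 10) + (-23/7 - 1*11) = -15*(((4 + 8) - 22) + 10) + (-23/7 - 11) = -15*((12 - 22) + 10) - 100/7 = -15*(-10 + 10) - 100/7 = -15*0 - 100/7 = 0 - 100/7 = -100/7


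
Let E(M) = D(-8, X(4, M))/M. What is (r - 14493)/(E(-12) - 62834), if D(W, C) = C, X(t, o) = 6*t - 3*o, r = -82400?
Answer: 96893/62839 ≈ 1.5419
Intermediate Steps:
X(t, o) = -3*o + 6*t
E(M) = (24 - 3*M)/M (E(M) = (-3*M + 6*4)/M = (-3*M + 24)/M = (24 - 3*M)/M)
(r - 14493)/(E(-12) - 62834) = (-82400 - 14493)/((-3 + 24/(-12)) - 62834) = -96893/((-3 + 24*(-1/12)) - 62834) = -96893/((-3 - 2) - 62834) = -96893/(-5 - 62834) = -96893/(-62839) = -96893*(-1/62839) = 96893/62839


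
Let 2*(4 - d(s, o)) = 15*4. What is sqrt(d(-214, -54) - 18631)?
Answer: 3*I*sqrt(2073) ≈ 136.59*I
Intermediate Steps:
d(s, o) = -26 (d(s, o) = 4 - 15*4/2 = 4 - 1/2*60 = 4 - 30 = -26)
sqrt(d(-214, -54) - 18631) = sqrt(-26 - 18631) = sqrt(-18657) = 3*I*sqrt(2073)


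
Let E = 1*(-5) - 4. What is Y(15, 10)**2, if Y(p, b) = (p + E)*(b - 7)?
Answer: 324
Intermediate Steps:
E = -9 (E = -5 - 4 = -9)
Y(p, b) = (-9 + p)*(-7 + b) (Y(p, b) = (p - 9)*(b - 7) = (-9 + p)*(-7 + b))
Y(15, 10)**2 = (63 - 9*10 - 7*15 + 10*15)**2 = (63 - 90 - 105 + 150)**2 = 18**2 = 324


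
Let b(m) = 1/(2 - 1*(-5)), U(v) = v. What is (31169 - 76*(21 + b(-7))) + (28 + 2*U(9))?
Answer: 207257/7 ≈ 29608.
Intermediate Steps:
b(m) = ⅐ (b(m) = 1/(2 + 5) = 1/7 = ⅐)
(31169 - 76*(21 + b(-7))) + (28 + 2*U(9)) = (31169 - 76*(21 + ⅐)) + (28 + 2*9) = (31169 - 76*148/7) + (28 + 18) = (31169 - 11248/7) + 46 = 206935/7 + 46 = 207257/7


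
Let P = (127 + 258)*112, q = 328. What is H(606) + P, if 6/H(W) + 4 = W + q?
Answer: 6683601/155 ≈ 43120.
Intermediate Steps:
H(W) = 6/(324 + W) (H(W) = 6/(-4 + (W + 328)) = 6/(-4 + (328 + W)) = 6/(324 + W))
P = 43120 (P = 385*112 = 43120)
H(606) + P = 6/(324 + 606) + 43120 = 6/930 + 43120 = 6*(1/930) + 43120 = 1/155 + 43120 = 6683601/155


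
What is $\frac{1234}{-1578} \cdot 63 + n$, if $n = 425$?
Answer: $\frac{98818}{263} \approx 375.73$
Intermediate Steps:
$\frac{1234}{-1578} \cdot 63 + n = \frac{1234}{-1578} \cdot 63 + 425 = 1234 \left(- \frac{1}{1578}\right) 63 + 425 = \left(- \frac{617}{789}\right) 63 + 425 = - \frac{12957}{263} + 425 = \frac{98818}{263}$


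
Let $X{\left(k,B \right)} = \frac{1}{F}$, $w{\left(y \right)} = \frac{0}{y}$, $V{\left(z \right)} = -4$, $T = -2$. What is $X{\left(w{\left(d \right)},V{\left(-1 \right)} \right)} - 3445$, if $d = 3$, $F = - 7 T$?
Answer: $- \frac{48229}{14} \approx -3444.9$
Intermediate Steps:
$F = 14$ ($F = \left(-7\right) \left(-2\right) = 14$)
$w{\left(y \right)} = 0$
$X{\left(k,B \right)} = \frac{1}{14}$
$X{\left(w{\left(d \right)},V{\left(-1 \right)} \right)} - 3445 = \frac{1}{14} - 3445 = - \frac{48229}{14}$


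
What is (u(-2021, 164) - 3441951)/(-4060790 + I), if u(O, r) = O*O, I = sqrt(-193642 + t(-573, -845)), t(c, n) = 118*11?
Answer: -652254241775/4122503904111 - 321245*I*sqrt(48086)/4122503904111 ≈ -0.15822 - 1.7088e-5*I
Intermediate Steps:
t(c, n) = 1298
I = 2*I*sqrt(48086) (I = sqrt(-193642 + 1298) = sqrt(-192344) = 2*I*sqrt(48086) ≈ 438.57*I)
u(O, r) = O**2
(u(-2021, 164) - 3441951)/(-4060790 + I) = ((-2021)**2 - 3441951)/(-4060790 + 2*I*sqrt(48086)) = (4084441 - 3441951)/(-4060790 + 2*I*sqrt(48086)) = 642490/(-4060790 + 2*I*sqrt(48086))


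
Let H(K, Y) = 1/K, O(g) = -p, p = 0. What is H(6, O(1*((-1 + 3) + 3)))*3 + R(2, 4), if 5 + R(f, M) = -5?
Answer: -19/2 ≈ -9.5000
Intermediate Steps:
R(f, M) = -10 (R(f, M) = -5 - 5 = -10)
O(g) = 0 (O(g) = -1*0 = 0)
H(6, O(1*((-1 + 3) + 3)))*3 + R(2, 4) = 3/6 - 10 = (⅙)*3 - 10 = ½ - 10 = -19/2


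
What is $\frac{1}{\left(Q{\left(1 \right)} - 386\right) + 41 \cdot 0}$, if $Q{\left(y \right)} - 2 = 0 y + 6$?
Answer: $- \frac{1}{378} \approx -0.0026455$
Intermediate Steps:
$Q{\left(y \right)} = 8$ ($Q{\left(y \right)} = 2 + \left(0 y + 6\right) = 2 + \left(0 + 6\right) = 2 + 6 = 8$)
$\frac{1}{\left(Q{\left(1 \right)} - 386\right) + 41 \cdot 0} = \frac{1}{\left(8 - 386\right) + 41 \cdot 0} = \frac{1}{\left(8 - 386\right) + 0} = \frac{1}{-378 + 0} = \frac{1}{-378} = - \frac{1}{378}$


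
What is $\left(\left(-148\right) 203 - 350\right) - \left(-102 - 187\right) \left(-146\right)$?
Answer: $-72588$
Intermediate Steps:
$\left(\left(-148\right) 203 - 350\right) - \left(-102 - 187\right) \left(-146\right) = \left(-30044 - 350\right) - \left(-289\right) \left(-146\right) = -30394 - 42194 = -72588$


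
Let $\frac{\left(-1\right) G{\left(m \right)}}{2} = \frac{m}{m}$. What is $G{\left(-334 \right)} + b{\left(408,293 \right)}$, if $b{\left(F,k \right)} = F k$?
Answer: $119542$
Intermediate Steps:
$G{\left(m \right)} = -2$ ($G{\left(m \right)} = - 2 \frac{m}{m} = \left(-2\right) 1 = -2$)
$G{\left(-334 \right)} + b{\left(408,293 \right)} = -2 + 408 \cdot 293 = -2 + 119544 = 119542$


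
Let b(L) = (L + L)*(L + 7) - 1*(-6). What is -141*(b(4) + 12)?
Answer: -14946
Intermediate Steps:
b(L) = 6 + 2*L*(7 + L) (b(L) = (2*L)*(7 + L) + 6 = 2*L*(7 + L) + 6 = 6 + 2*L*(7 + L))
-141*(b(4) + 12) = -141*((6 + 2*4**2 + 14*4) + 12) = -141*((6 + 2*16 + 56) + 12) = -141*((6 + 32 + 56) + 12) = -141*(94 + 12) = -141*106 = -14946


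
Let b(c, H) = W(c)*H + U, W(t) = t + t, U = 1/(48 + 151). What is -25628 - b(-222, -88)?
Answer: -12875301/199 ≈ -64700.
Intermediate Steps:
U = 1/199 ≈ 0.0050251
W(t) = 2*t
b(c, H) = 1/199 + 2*H*c (b(c, H) = (2*c)*H + 1/199 = 2*H*c + 1/199 = 1/199 + 2*H*c)
-25628 - b(-222, -88) = -25628 - (1/199 + 2*(-88)*(-222)) = -25628 - (1/199 + 39072) = -25628 - 1*7775329/199 = -25628 - 7775329/199 = -12875301/199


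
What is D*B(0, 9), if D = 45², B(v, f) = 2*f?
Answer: 36450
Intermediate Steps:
D = 2025
D*B(0, 9) = 2025*(2*9) = 2025*18 = 36450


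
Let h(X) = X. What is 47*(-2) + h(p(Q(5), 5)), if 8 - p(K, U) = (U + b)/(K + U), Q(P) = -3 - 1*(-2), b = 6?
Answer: -355/4 ≈ -88.750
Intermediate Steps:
Q(P) = -1 (Q(P) = -3 + 2 = -1)
p(K, U) = 8 - (6 + U)/(K + U) (p(K, U) = 8 - (U + 6)/(K + U) = 8 - (6 + U)/(K + U))
47*(-2) + h(p(Q(5), 5)) = 47*(-2) + (-6 + 7*5 + 8*(-1))/(-1 + 5) = -94 + (-6 + 35 - 8)/4 = -94 + (¼)*21 = -94 + 21/4 = -355/4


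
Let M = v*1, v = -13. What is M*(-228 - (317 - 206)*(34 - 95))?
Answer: -85059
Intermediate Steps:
M = -13 (M = -13*1 = -13)
M*(-228 - (317 - 206)*(34 - 95)) = -13*(-228 - (317 - 206)*(34 - 95)) = -13*(-228 - 111*(-61)) = -13*(-228 - 1*(-6771)) = -13*(-228 + 6771) = -13*6543 = -85059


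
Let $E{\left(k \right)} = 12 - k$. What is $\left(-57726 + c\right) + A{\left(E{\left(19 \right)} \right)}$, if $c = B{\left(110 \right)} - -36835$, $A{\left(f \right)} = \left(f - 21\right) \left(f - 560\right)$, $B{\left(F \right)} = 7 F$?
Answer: $-4245$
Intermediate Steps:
$A{\left(f \right)} = \left(-560 + f\right) \left(-21 + f\right)$ ($A{\left(f \right)} = \left(-21 + f\right) \left(-560 + f\right) = \left(-560 + f\right) \left(-21 + f\right)$)
$c = 37605$ ($c = 7 \cdot 110 - -36835 = 770 + 36835 = 37605$)
$\left(-57726 + c\right) + A{\left(E{\left(19 \right)} \right)} = \left(-57726 + 37605\right) + \left(11760 + \left(12 - 19\right)^{2} - 581 \left(12 - 19\right)\right) = -20121 + \left(11760 + \left(12 - 19\right)^{2} - 581 \left(12 - 19\right)\right) = -20121 + \left(11760 + \left(-7\right)^{2} - -4067\right) = -20121 + \left(11760 + 49 + 4067\right) = -20121 + 15876 = -4245$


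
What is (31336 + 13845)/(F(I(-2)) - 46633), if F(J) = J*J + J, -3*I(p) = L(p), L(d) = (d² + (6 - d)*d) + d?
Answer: -406629/419459 ≈ -0.96941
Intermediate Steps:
L(d) = d + d² + d*(6 - d) (L(d) = (d² + d*(6 - d)) + d = d + d² + d*(6 - d))
I(p) = -7*p/3
F(J) = J + J² (F(J) = J² + J = J + J²)
(31336 + 13845)/(F(I(-2)) - 46633) = (31336 + 13845)/((-7/3*(-2))*(1 - 7/3*(-2)) - 46633) = 45181/(14*(1 + 14/3)/3 - 46633) = 45181/((14/3)*(17/3) - 46633) = 45181/(238/9 - 46633) = 45181/(-419459/9) = 45181*(-9/419459) = -406629/419459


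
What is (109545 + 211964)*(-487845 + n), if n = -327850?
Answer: -262253283755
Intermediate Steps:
(109545 + 211964)*(-487845 + n) = (109545 + 211964)*(-487845 - 327850) = 321509*(-815695) = -262253283755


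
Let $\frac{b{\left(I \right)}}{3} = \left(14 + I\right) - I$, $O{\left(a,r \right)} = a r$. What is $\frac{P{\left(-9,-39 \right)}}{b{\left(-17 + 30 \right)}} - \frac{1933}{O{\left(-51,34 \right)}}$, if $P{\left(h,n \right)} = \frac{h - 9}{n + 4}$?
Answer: $\frac{478787}{424830} \approx 1.127$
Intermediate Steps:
$P{\left(h,n \right)} = \frac{-9 + h}{4 + n}$
$b{\left(I \right)} = 42$ ($b{\left(I \right)} = 3 \left(\left(14 + I\right) - I\right) = 3 \cdot 14 = 42$)
$\frac{P{\left(-9,-39 \right)}}{b{\left(-17 + 30 \right)}} - \frac{1933}{O{\left(-51,34 \right)}} = \frac{\frac{1}{4 - 39} \left(-9 - 9\right)}{42} - \frac{1933}{\left(-51\right) 34} = \frac{1}{-35} \left(-18\right) \frac{1}{42} - \frac{1933}{-1734} = \left(- \frac{1}{35}\right) \left(-18\right) \frac{1}{42} - - \frac{1933}{1734} = \frac{18}{35} \cdot \frac{1}{42} + \frac{1933}{1734} = \frac{3}{245} + \frac{1933}{1734} = \frac{478787}{424830}$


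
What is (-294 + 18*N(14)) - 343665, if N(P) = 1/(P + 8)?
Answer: -3783540/11 ≈ -3.4396e+5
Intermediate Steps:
N(P) = 1/(8 + P)
(-294 + 18*N(14)) - 343665 = (-294 + 18/(8 + 14)) - 343665 = (-294 + 18/22) - 343665 = (-294 + 18*(1/22)) - 343665 = (-294 + 9/11) - 343665 = -3225/11 - 343665 = -3783540/11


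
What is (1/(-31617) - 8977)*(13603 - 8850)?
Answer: -1349024074930/31617 ≈ -4.2668e+7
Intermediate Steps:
(1/(-31617) - 8977)*(13603 - 8850) = (-1/31617 - 8977)*4753 = -283825810/31617*4753 = -1349024074930/31617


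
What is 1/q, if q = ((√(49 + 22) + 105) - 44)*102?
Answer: 61/372300 - √71/372300 ≈ 0.00014121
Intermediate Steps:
q = 6222 + 102*√71 (q = ((√71 + 105) - 44)*102 = ((105 + √71) - 44)*102 = (61 + √71)*102 = 6222 + 102*√71 ≈ 7081.5)
1/q = 1/(6222 + 102*√71)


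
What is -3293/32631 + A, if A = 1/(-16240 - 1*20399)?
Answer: -40228286/398522403 ≈ -0.10094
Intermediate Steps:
A = -1/36639 (A = 1/(-16240 - 20399) = 1/(-36639) = -1/36639 ≈ -2.7293e-5)
-3293/32631 + A = -3293/32631 - 1/36639 = -40228286/398522403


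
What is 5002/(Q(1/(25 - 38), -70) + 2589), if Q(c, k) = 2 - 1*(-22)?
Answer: 5002/2613 ≈ 1.9143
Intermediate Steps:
Q(c, k) = 24 (Q(c, k) = 2 + 22 = 24)
5002/(Q(1/(25 - 38), -70) + 2589) = 5002/(24 + 2589) = 5002/2613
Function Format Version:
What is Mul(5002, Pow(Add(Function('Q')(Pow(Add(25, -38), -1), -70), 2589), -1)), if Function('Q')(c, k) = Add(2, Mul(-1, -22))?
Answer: Rational(5002, 2613) ≈ 1.9143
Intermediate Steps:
Function('Q')(c, k) = 24 (Function('Q')(c, k) = Add(2, 22) = 24)
Mul(5002, Pow(Add(Function('Q')(Pow(Add(25, -38), -1), -70), 2589), -1)) = Mul(5002, Pow(Add(24, 2589), -1)) = Mul(5002, Pow(2613, -1)) = Mul(5002, Rational(1, 2613)) = Rational(5002, 2613)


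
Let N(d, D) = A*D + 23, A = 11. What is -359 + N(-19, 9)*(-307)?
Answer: -37813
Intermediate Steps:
N(d, D) = 23 + 11*D (N(d, D) = 11*D + 23 = 23 + 11*D)
-359 + N(-19, 9)*(-307) = -359 + (23 + 11*9)*(-307) = -359 + (23 + 99)*(-307) = -359 + 122*(-307) = -359 - 37454 = -37813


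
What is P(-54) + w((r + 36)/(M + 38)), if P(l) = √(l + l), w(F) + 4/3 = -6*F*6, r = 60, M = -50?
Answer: 860/3 + 6*I*√3 ≈ 286.67 + 10.392*I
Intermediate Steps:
w(F) = -4/3 - 36*F (w(F) = -4/3 - 6*F*6 = -4/3 - 36*F)
P(l) = √2*√l (P(l) = √(2*l) = √2*√l)
P(-54) + w((r + 36)/(M + 38)) = √2*√(-54) + (-4/3 - 36*(60 + 36)/(-50 + 38)) = √2*(3*I*√6) + (-4/3 - 3456/(-12)) = 6*I*√3 + (-4/3 - 3456*(-1)/12) = 6*I*√3 + (-4/3 - 36*(-8)) = 6*I*√3 + (-4/3 + 288) = 6*I*√3 + 860/3 = 860/3 + 6*I*√3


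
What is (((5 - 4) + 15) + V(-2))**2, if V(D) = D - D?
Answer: 256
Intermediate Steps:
V(D) = 0
(((5 - 4) + 15) + V(-2))**2 = (((5 - 4) + 15) + 0)**2 = ((1 + 15) + 0)**2 = (16 + 0)**2 = 16**2 = 256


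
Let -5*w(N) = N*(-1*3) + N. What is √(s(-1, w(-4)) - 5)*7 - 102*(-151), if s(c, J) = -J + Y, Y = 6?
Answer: 15402 + 7*√65/5 ≈ 15413.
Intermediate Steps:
w(N) = 2*N/5 (w(N) = -(N*(-1*3) + N)/5 = -(N*(-3) + N)/5 = -(-3*N + N)/5 = -(-2)*N/5 = 2*N/5)
s(c, J) = 6 - J (s(c, J) = -J + 6 = 6 - J)
√(s(-1, w(-4)) - 5)*7 - 102*(-151) = √((6 - 2*(-4)/5) - 5)*7 - 102*(-151) = √((6 - 1*(-8/5)) - 5)*7 + 15402 = √((6 + 8/5) - 5)*7 + 15402 = √(38/5 - 5)*7 + 15402 = √(13/5)*7 + 15402 = (√65/5)*7 + 15402 = 7*√65/5 + 15402 = 15402 + 7*√65/5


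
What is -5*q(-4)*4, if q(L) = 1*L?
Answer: 80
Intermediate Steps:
q(L) = L
-5*q(-4)*4 = -5*(-4)*4 = 20*4 = 80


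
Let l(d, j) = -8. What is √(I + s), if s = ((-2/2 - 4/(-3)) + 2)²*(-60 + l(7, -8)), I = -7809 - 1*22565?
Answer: I*√276698/3 ≈ 175.34*I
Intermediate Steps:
I = -30374 (I = -7809 - 22565 = -30374)
s = -3332/9 (s = ((-2/2 - 4/(-3)) + 2)²*(-60 - 8) = ((-2*½ - 4*(-⅓)) + 2)²*(-68) = ((-1 + 4/3) + 2)²*(-68) = (⅓ + 2)²*(-68) = (7/3)²*(-68) = (49/9)*(-68) = -3332/9 ≈ -370.22)
√(I + s) = √(-30374 - 3332/9) = √(-276698/9) = I*√276698/3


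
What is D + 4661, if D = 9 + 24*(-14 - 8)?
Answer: 4142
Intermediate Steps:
D = -519 (D = 9 + 24*(-22) = 9 - 528 = -519)
D + 4661 = -519 + 4661 = 4142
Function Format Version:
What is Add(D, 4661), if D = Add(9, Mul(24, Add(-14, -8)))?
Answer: 4142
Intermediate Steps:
D = -519 (D = Add(9, Mul(24, -22)) = Add(9, -528) = -519)
Add(D, 4661) = Add(-519, 4661) = 4142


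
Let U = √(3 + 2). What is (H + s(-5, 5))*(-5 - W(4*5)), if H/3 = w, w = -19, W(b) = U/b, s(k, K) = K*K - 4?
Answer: 180 + 9*√5/5 ≈ 184.02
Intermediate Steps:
U = √5 ≈ 2.2361
s(k, K) = -4 + K² (s(k, K) = K² - 4 = -4 + K²)
W(b) = √5/b
H = -57 (H = 3*(-19) = -57)
(H + s(-5, 5))*(-5 - W(4*5)) = (-57 + (-4 + 5²))*(-5 - √5/(4*5)) = (-57 + (-4 + 25))*(-5 - √5/20) = (-57 + 21)*(-5 - √5/20) = -36*(-5 - √5/20) = 180 + 9*√5/5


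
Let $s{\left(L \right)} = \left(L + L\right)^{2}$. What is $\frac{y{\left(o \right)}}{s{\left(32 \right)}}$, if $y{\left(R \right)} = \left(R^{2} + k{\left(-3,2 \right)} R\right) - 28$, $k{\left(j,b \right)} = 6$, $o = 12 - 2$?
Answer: $\frac{33}{1024} \approx 0.032227$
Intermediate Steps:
$o = 10$
$s{\left(L \right)} = 4 L^{2}$ ($s{\left(L \right)} = \left(2 L\right)^{2} = 4 L^{2}$)
$y{\left(R \right)} = -28 + R^{2} + 6 R$ ($y{\left(R \right)} = \left(R^{2} + 6 R\right) - 28 = -28 + R^{2} + 6 R$)
$\frac{y{\left(o \right)}}{s{\left(32 \right)}} = \frac{-28 + 10^{2} + 6 \cdot 10}{4 \cdot 32^{2}} = \frac{-28 + 100 + 60}{4 \cdot 1024} = \frac{132}{4096} = 132 \cdot \frac{1}{4096} = \frac{33}{1024}$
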